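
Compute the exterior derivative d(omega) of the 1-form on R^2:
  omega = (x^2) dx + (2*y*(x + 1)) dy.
d(omega) = (2*y) dx ∧ dy

For a 1-form omega = sum_i f_i dx_i, the exterior derivative is
  d(omega) = sum_{i < j} (∂f_j/∂x_i - ∂f_i/∂x_j) dx_i ∧ dx_j.
  coefficient of dx ∧ dy: ∂f_2/∂x - ∂f_1/∂y = ∂(2*y*(x + 1))/∂x - ∂(x^2)/∂y = 2*y
Assembling: d(omega) = (2*y) dx ∧ dy.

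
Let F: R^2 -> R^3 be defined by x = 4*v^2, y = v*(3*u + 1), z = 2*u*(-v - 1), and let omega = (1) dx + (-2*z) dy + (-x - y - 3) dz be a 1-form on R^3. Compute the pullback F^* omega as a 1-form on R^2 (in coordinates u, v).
F^* omega = (18*u*v^2 + 18*u*v + 8*v^3 + 10*v^2 + 8*v + 6) du + (18*u^2*v + 12*u^2 + 8*u*v^2 + 6*u*v + 10*u + 8*v) dv

Using F^*(f dg) = (f ∘ F) d(g ∘ F), substitute each coordinate x_i by F_i(u, v) in f_i, and replace dx_i by d F_i = (∂F_i/∂u) du + (∂F_i/∂v) dv.
  For the x component: f_1(F) = 1; d F_1 = (0) du + (8*v) dv
  For the y component: f_2(F) = 4*u*(v + 1); d F_2 = (3*v) du + (3*u + 1) dv
  For the z component: f_3(F) = -3*u*v - 4*v^2 - v - 3; d F_3 = (-2*v - 2) du + (-2*u) dv
Combining and collecting du, dv coefficients:
  coeff of du: 18*u*v^2 + 18*u*v + 8*v^3 + 10*v^2 + 8*v + 6
  coeff of dv: 18*u^2*v + 12*u^2 + 8*u*v^2 + 6*u*v + 10*u + 8*v
F^* omega = (18*u*v^2 + 18*u*v + 8*v^3 + 10*v^2 + 8*v + 6) du + (18*u^2*v + 12*u^2 + 8*u*v^2 + 6*u*v + 10*u + 8*v) dv.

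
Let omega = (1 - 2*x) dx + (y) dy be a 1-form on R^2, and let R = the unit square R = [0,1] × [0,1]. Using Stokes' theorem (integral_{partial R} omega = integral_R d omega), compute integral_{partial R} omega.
integral_(partial R) omega = 0

Stokes: integral_partial_R omega = integral_R d omega with d omega = (∂Q/∂x - ∂P/∂y) dx ∧ dy.
  ∂Q/∂x = 0
  ∂P/∂y = 0
  integrand = ∂Q/∂x - ∂P/∂y = 0.
Integrating over R: integral_0^1 integral_0^1 (0) dx dy = 0.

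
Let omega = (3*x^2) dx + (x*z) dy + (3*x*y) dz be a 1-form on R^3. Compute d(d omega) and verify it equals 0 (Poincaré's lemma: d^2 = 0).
d(d omega) = 0

Step 1: d omega = sum_{i<j} (∂f_j/∂x_i - ∂f_i/∂x_j) dx_i ∧ dx_j:
  coeff of dx ∧ dy: z
  coeff of dx ∧ dz: 3*y
  coeff of dy ∧ dz: 2*x
Step 2: Apply d again to each 2-form coefficient. The only possible 3-form in R^3 is dx ∧ dy ∧ dz, with coefficient
  ∂(coeff of dy∧dz)/∂x - ∂(coeff of dx∧dz)/∂y + ∂(coeff of dx∧dy)/∂z
  = ∂/∂x (2*x) - ∂/∂y (3*y) + ∂/∂z (z).
Each of these terms simplifies to sums of mixed partials that cancel in pairs. The result is 0 (by equality of mixed partials for smooth functions — Schwarz / Clairaut).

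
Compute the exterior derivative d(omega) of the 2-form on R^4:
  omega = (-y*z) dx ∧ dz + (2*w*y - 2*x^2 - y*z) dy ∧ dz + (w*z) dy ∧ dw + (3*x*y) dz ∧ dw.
d(omega) = (-4*x + z) dx ∧ dy ∧ dz + (-w + 3*x + 2*y) dy ∧ dz ∧ dw + (3*y) dx ∧ dz ∧ dw

For a 2-form omega = sum_{i<j} g_{ij} dx_i ∧ dx_j, the exterior derivative is
  d(omega) = sum_{i<j} d(g_{ij}) ∧ dx_i ∧ dx_j = sum_{i<j, k} (∂g_{ij}/∂x_k) dx_k ∧ dx_i ∧ dx_j.
Expand each term, using dx_k ∧ dx_i ∧ dx_j = sgn(permutation) dx_{(a)} ∧ dx_{(b)} ∧ dx_{(c)} with (a < b < c) sorted:
  d(-y*z) includes (∂/∂y)(-y*z) dy = (-z) dy, which multiplied by dx ∧ dz gives (z) dx ∧ dy ∧ dz
  d(2*w*y - 2*x^2 - y*z) includes (∂/∂x)(2*w*y - 2*x^2 - y*z) dx = (-4*x) dx, which multiplied by dy ∧ dz gives (-4*x) dx ∧ dy ∧ dz
  d(2*w*y - 2*x^2 - y*z) includes (∂/∂w)(2*w*y - 2*x^2 - y*z) dw = (2*y) dw, which multiplied by dy ∧ dz gives (2*y) dy ∧ dz ∧ dw
  d(w*z) includes (∂/∂z)(w*z) dz = (w) dz, which multiplied by dy ∧ dw gives (-w) dy ∧ dz ∧ dw
  d(3*x*y) includes (∂/∂x)(3*x*y) dx = (3*y) dx, which multiplied by dz ∧ dw gives (3*y) dx ∧ dz ∧ dw
  d(3*x*y) includes (∂/∂y)(3*x*y) dy = (3*x) dy, which multiplied by dz ∧ dw gives (3*x) dy ∧ dz ∧ dw
Collecting like 3-forms: d(omega) = (-4*x + z) dx ∧ dy ∧ dz + (-w + 3*x + 2*y) dy ∧ dz ∧ dw + (3*y) dx ∧ dz ∧ dw.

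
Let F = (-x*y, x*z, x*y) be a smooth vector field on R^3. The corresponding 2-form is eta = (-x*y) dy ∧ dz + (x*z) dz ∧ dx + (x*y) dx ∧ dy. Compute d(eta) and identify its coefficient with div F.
d(eta) = (-y) dx ∧ dy ∧ dz; div F = -y

For a 2-form in R^3 of the form above, applying d gives a 3-form with coefficient ∂P/∂x + ∂Q/∂y + ∂R/∂z:
  ∂P/∂x = -y
  ∂Q/∂y = 0
  ∂R/∂z = 0
Sum = -y, which is exactly div F.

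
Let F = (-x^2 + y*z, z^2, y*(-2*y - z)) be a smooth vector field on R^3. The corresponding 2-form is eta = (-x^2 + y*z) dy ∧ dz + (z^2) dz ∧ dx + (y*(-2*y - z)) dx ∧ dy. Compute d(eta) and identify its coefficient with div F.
d(eta) = (-2*x - y) dx ∧ dy ∧ dz; div F = -2*x - y

For a 2-form in R^3 of the form above, applying d gives a 3-form with coefficient ∂P/∂x + ∂Q/∂y + ∂R/∂z:
  ∂P/∂x = -2*x
  ∂Q/∂y = 0
  ∂R/∂z = -y
Sum = -2*x - y, which is exactly div F.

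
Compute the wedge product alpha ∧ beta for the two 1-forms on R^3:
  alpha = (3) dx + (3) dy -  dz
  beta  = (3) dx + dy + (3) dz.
alpha ∧ beta = (-6) dx ∧ dy + (12) dx ∧ dz + (10) dy ∧ dz

Distribute the wedge, using dx_i ∧ dx_j = -dx_j ∧ dx_i and dx_i ∧ dx_i = 0. For each pair (i, j) with i < j, the coefficient of dx_i ∧ dx_j in alpha ∧ beta is (alpha_i * beta_j - alpha_j * beta_i). Collecting: alpha ∧ beta = (-6) dx ∧ dy + (12) dx ∧ dz + (10) dy ∧ dz.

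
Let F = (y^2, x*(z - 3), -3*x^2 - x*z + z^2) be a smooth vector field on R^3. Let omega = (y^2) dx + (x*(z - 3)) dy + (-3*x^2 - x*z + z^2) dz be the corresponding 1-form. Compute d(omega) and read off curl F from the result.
d(omega) = (-x) dy ∧ dz + (6*x + z) dz ∧ dx + (-2*y + z - 3) dx ∧ dy; curl F = (-x, 6*x + z, -2*y + z - 3)

d omega = sum_{i<j} (∂f_j/∂x_i - ∂f_i/∂x_j) dx_i ∧ dx_j. Under the identification (dy ∧ dz, dz ∧ dx, dx ∧ dy) ↔ (e_x, e_y, e_z), the coefficients are exactly the components of curl F. Compute:
  ∂R/∂y - ∂Q/∂z = (0) - (x) = -x
  ∂P/∂z - ∂R/∂x = (0) - (-6*x - z) = 6*x + z
  ∂Q/∂x - ∂P/∂y = (z - 3) - (2*y) = -2*y + z - 3.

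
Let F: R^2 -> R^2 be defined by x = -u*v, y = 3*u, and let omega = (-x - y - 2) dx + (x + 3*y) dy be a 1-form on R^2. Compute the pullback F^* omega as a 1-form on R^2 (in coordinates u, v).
F^* omega = (-u*v^2 + 27*u + 2*v) du + (u*(-u*v + 3*u + 2)) dv

Using F^*(f dg) = (f ∘ F) d(g ∘ F), substitute each coordinate x_i by F_i(u, v) in f_i, and replace dx_i by d F_i = (∂F_i/∂u) du + (∂F_i/∂v) dv.
  For the x component: f_1(F) = u*v - 3*u - 2; d F_1 = (-v) du + (-u) dv
  For the y component: f_2(F) = u*(9 - v); d F_2 = (3) du + (0) dv
Combining and collecting du, dv coefficients:
  coeff of du: -u*v^2 + 27*u + 2*v
  coeff of dv: u*(-u*v + 3*u + 2)
F^* omega = (-u*v^2 + 27*u + 2*v) du + (u*(-u*v + 3*u + 2)) dv.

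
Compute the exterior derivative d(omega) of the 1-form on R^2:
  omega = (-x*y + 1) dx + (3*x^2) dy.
d(omega) = (7*x) dx ∧ dy

For a 1-form omega = sum_i f_i dx_i, the exterior derivative is
  d(omega) = sum_{i < j} (∂f_j/∂x_i - ∂f_i/∂x_j) dx_i ∧ dx_j.
  coefficient of dx ∧ dy: ∂f_2/∂x - ∂f_1/∂y = ∂(3*x^2)/∂x - ∂(-x*y + 1)/∂y = 7*x
Assembling: d(omega) = (7*x) dx ∧ dy.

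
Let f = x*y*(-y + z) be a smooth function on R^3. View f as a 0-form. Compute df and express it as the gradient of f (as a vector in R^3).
df = (y*(-y + z)) dx + (x*(-2*y + z)) dy + (x*y) dz; grad f = (y*(-y + z), x*(-2*y + z), x*y)

For a 0-form f, d f = (∂f/∂x) dx + (∂f/∂y) dy + (∂f/∂z) dz. The components of the vector representation are exactly the entries of grad f in Cartesian coordinates:
  ∂f/∂x = y*(-y + z)
  ∂f/∂y = x*(-2*y + z)
  ∂f/∂z = x*y.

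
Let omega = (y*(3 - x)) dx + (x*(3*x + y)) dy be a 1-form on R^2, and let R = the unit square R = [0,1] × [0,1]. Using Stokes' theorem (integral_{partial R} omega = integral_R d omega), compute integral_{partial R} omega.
integral_(partial R) omega = 1

Stokes: integral_partial_R omega = integral_R d omega with d omega = (∂Q/∂x - ∂P/∂y) dx ∧ dy.
  ∂Q/∂x = 6*x + y
  ∂P/∂y = 3 - x
  integrand = ∂Q/∂x - ∂P/∂y = 7*x + y - 3.
Integrating over R: integral_0^1 integral_0^1 (7*x + y - 3) dx dy = 1.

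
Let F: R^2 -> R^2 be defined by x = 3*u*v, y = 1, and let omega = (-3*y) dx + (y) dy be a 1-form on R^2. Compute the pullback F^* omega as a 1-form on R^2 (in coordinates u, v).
F^* omega = (-9*v) du + (-9*u) dv

Using F^*(f dg) = (f ∘ F) d(g ∘ F), substitute each coordinate x_i by F_i(u, v) in f_i, and replace dx_i by d F_i = (∂F_i/∂u) du + (∂F_i/∂v) dv.
  For the x component: f_1(F) = -3; d F_1 = (3*v) du + (3*u) dv
  For the y component: f_2(F) = 1; d F_2 = (0) du + (0) dv
Combining and collecting du, dv coefficients:
  coeff of du: -9*v
  coeff of dv: -9*u
F^* omega = (-9*v) du + (-9*u) dv.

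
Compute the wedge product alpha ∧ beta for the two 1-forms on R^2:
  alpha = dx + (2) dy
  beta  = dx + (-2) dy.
alpha ∧ beta = (-4) dx ∧ dy

Distribute the wedge, using dx_i ∧ dx_j = -dx_j ∧ dx_i and dx_i ∧ dx_i = 0. For each pair (i, j) with i < j, the coefficient of dx_i ∧ dx_j in alpha ∧ beta is (alpha_i * beta_j - alpha_j * beta_i). Collecting: alpha ∧ beta = (-4) dx ∧ dy.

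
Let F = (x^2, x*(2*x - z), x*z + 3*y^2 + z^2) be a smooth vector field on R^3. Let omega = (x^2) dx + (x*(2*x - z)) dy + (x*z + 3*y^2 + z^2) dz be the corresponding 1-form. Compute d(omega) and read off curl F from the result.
d(omega) = (x + 6*y) dy ∧ dz + (-z) dz ∧ dx + (4*x - z) dx ∧ dy; curl F = (x + 6*y, -z, 4*x - z)

d omega = sum_{i<j} (∂f_j/∂x_i - ∂f_i/∂x_j) dx_i ∧ dx_j. Under the identification (dy ∧ dz, dz ∧ dx, dx ∧ dy) ↔ (e_x, e_y, e_z), the coefficients are exactly the components of curl F. Compute:
  ∂R/∂y - ∂Q/∂z = (6*y) - (-x) = x + 6*y
  ∂P/∂z - ∂R/∂x = (0) - (z) = -z
  ∂Q/∂x - ∂P/∂y = (4*x - z) - (0) = 4*x - z.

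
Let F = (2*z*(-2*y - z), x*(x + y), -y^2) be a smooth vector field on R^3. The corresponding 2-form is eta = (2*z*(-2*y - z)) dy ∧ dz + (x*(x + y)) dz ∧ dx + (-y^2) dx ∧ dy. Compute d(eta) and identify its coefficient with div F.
d(eta) = (x) dx ∧ dy ∧ dz; div F = x

For a 2-form in R^3 of the form above, applying d gives a 3-form with coefficient ∂P/∂x + ∂Q/∂y + ∂R/∂z:
  ∂P/∂x = 0
  ∂Q/∂y = x
  ∂R/∂z = 0
Sum = x, which is exactly div F.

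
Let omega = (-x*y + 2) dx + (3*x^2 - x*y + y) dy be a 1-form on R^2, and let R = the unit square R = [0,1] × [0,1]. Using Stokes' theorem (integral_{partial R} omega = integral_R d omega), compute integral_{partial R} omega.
integral_(partial R) omega = 3

Stokes: integral_partial_R omega = integral_R d omega with d omega = (∂Q/∂x - ∂P/∂y) dx ∧ dy.
  ∂Q/∂x = 6*x - y
  ∂P/∂y = -x
  integrand = ∂Q/∂x - ∂P/∂y = 7*x - y.
Integrating over R: integral_0^1 integral_0^1 (7*x - y) dx dy = 3.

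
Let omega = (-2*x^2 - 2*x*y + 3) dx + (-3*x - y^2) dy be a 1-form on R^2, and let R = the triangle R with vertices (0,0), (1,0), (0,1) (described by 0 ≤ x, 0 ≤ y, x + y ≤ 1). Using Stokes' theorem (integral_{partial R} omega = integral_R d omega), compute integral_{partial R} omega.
integral_(partial R) omega = -7/6

Stokes: integral_partial_R omega = integral_R d omega with d omega = (∂Q/∂x - ∂P/∂y) dx ∧ dy.
  ∂Q/∂x = -3
  ∂P/∂y = -2*x
  integrand = ∂Q/∂x - ∂P/∂y = 2*x - 3.
Integrating over R: integral_0^1 integral_0^{1-x} (2*x - 3) dy dx = -7/6.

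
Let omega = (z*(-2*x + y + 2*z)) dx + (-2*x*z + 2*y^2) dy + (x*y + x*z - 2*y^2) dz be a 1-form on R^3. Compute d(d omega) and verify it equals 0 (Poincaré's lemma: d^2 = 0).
d(d omega) = 0

Step 1: d omega = sum_{i<j} (∂f_j/∂x_i - ∂f_i/∂x_j) dx_i ∧ dx_j:
  coeff of dx ∧ dy: -3*z
  coeff of dx ∧ dz: 2*x - 3*z
  coeff of dy ∧ dz: 3*x - 4*y
Step 2: Apply d again to each 2-form coefficient. The only possible 3-form in R^3 is dx ∧ dy ∧ dz, with coefficient
  ∂(coeff of dy∧dz)/∂x - ∂(coeff of dx∧dz)/∂y + ∂(coeff of dx∧dy)/∂z
  = ∂/∂x (3*x - 4*y) - ∂/∂y (2*x - 3*z) + ∂/∂z (-3*z).
Each of these terms simplifies to sums of mixed partials that cancel in pairs. The result is 0 (by equality of mixed partials for smooth functions — Schwarz / Clairaut).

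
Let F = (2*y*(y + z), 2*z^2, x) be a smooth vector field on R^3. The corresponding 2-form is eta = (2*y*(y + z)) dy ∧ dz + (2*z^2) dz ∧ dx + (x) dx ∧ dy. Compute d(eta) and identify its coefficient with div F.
d(eta) = (0) dx ∧ dy ∧ dz; div F = 0

For a 2-form in R^3 of the form above, applying d gives a 3-form with coefficient ∂P/∂x + ∂Q/∂y + ∂R/∂z:
  ∂P/∂x = 0
  ∂Q/∂y = 0
  ∂R/∂z = 0
Sum = 0, which is exactly div F.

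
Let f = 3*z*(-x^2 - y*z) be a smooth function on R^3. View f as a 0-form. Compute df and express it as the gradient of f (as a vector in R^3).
df = (-6*x*z) dx + (-3*z^2) dy + (-3*x^2 - 6*y*z) dz; grad f = (-6*x*z, -3*z^2, -3*x^2 - 6*y*z)

For a 0-form f, d f = (∂f/∂x) dx + (∂f/∂y) dy + (∂f/∂z) dz. The components of the vector representation are exactly the entries of grad f in Cartesian coordinates:
  ∂f/∂x = -6*x*z
  ∂f/∂y = -3*z^2
  ∂f/∂z = -3*x^2 - 6*y*z.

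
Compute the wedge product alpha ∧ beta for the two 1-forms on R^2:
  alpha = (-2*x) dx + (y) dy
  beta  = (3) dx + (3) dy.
alpha ∧ beta = (-6*x - 3*y) dx ∧ dy

Distribute the wedge, using dx_i ∧ dx_j = -dx_j ∧ dx_i and dx_i ∧ dx_i = 0. For each pair (i, j) with i < j, the coefficient of dx_i ∧ dx_j in alpha ∧ beta is (alpha_i * beta_j - alpha_j * beta_i). Collecting: alpha ∧ beta = (-6*x - 3*y) dx ∧ dy.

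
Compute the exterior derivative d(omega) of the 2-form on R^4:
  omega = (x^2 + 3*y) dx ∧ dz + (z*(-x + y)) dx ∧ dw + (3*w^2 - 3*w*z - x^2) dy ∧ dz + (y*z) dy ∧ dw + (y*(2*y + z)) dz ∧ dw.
d(omega) = (-2*x - 3) dx ∧ dy ∧ dz + (-z) dx ∧ dy ∧ dw + (x - y) dx ∧ dz ∧ dw + (6*w + 3*y - 2*z) dy ∧ dz ∧ dw

For a 2-form omega = sum_{i<j} g_{ij} dx_i ∧ dx_j, the exterior derivative is
  d(omega) = sum_{i<j} d(g_{ij}) ∧ dx_i ∧ dx_j = sum_{i<j, k} (∂g_{ij}/∂x_k) dx_k ∧ dx_i ∧ dx_j.
Expand each term, using dx_k ∧ dx_i ∧ dx_j = sgn(permutation) dx_{(a)} ∧ dx_{(b)} ∧ dx_{(c)} with (a < b < c) sorted:
  d(x^2 + 3*y) includes (∂/∂y)(x^2 + 3*y) dy = (3) dy, which multiplied by dx ∧ dz gives (-3) dx ∧ dy ∧ dz
  d(z*(-x + y)) includes (∂/∂y)(z*(-x + y)) dy = (z) dy, which multiplied by dx ∧ dw gives (-z) dx ∧ dy ∧ dw
  d(z*(-x + y)) includes (∂/∂z)(z*(-x + y)) dz = (-x + y) dz, which multiplied by dx ∧ dw gives (x - y) dx ∧ dz ∧ dw
  d(3*w^2 - 3*w*z - x^2) includes (∂/∂x)(3*w^2 - 3*w*z - x^2) dx = (-2*x) dx, which multiplied by dy ∧ dz gives (-2*x) dx ∧ dy ∧ dz
  d(3*w^2 - 3*w*z - x^2) includes (∂/∂w)(3*w^2 - 3*w*z - x^2) dw = (6*w - 3*z) dw, which multiplied by dy ∧ dz gives (6*w - 3*z) dy ∧ dz ∧ dw
  d(y*z) includes (∂/∂z)(y*z) dz = (y) dz, which multiplied by dy ∧ dw gives (-y) dy ∧ dz ∧ dw
  d(y*(2*y + z)) includes (∂/∂y)(y*(2*y + z)) dy = (4*y + z) dy, which multiplied by dz ∧ dw gives (4*y + z) dy ∧ dz ∧ dw
Collecting like 3-forms: d(omega) = (-2*x - 3) dx ∧ dy ∧ dz + (-z) dx ∧ dy ∧ dw + (x - y) dx ∧ dz ∧ dw + (6*w + 3*y - 2*z) dy ∧ dz ∧ dw.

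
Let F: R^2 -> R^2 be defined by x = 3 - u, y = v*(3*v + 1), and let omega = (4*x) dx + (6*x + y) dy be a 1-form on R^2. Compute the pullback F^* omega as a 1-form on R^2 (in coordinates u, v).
F^* omega = (4*u - 12) du + (-36*u*v - 6*u + 18*v^3 + 9*v^2 + 109*v + 18) dv

Using F^*(f dg) = (f ∘ F) d(g ∘ F), substitute each coordinate x_i by F_i(u, v) in f_i, and replace dx_i by d F_i = (∂F_i/∂u) du + (∂F_i/∂v) dv.
  For the x component: f_1(F) = 12 - 4*u; d F_1 = (-1) du + (0) dv
  For the y component: f_2(F) = -6*u + 3*v^2 + v + 18; d F_2 = (0) du + (6*v + 1) dv
Combining and collecting du, dv coefficients:
  coeff of du: 4*u - 12
  coeff of dv: -36*u*v - 6*u + 18*v^3 + 9*v^2 + 109*v + 18
F^* omega = (4*u - 12) du + (-36*u*v - 6*u + 18*v^3 + 9*v^2 + 109*v + 18) dv.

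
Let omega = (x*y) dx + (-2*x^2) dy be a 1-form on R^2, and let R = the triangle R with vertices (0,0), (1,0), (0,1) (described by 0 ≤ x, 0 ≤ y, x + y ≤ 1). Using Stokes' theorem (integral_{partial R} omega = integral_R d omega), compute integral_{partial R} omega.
integral_(partial R) omega = -5/6

Stokes: integral_partial_R omega = integral_R d omega with d omega = (∂Q/∂x - ∂P/∂y) dx ∧ dy.
  ∂Q/∂x = -4*x
  ∂P/∂y = x
  integrand = ∂Q/∂x - ∂P/∂y = -5*x.
Integrating over R: integral_0^1 integral_0^{1-x} (-5*x) dy dx = -5/6.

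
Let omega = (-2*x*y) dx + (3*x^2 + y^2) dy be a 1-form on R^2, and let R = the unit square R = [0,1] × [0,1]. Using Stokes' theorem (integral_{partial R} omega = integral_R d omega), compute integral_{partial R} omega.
integral_(partial R) omega = 4

Stokes: integral_partial_R omega = integral_R d omega with d omega = (∂Q/∂x - ∂P/∂y) dx ∧ dy.
  ∂Q/∂x = 6*x
  ∂P/∂y = -2*x
  integrand = ∂Q/∂x - ∂P/∂y = 8*x.
Integrating over R: integral_0^1 integral_0^1 (8*x) dx dy = 4.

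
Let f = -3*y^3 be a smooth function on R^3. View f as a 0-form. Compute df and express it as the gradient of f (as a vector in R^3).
df = (0) dx + (-9*y^2) dy + (0) dz; grad f = (0, -9*y^2, 0)

For a 0-form f, d f = (∂f/∂x) dx + (∂f/∂y) dy + (∂f/∂z) dz. The components of the vector representation are exactly the entries of grad f in Cartesian coordinates:
  ∂f/∂x = 0
  ∂f/∂y = -9*y^2
  ∂f/∂z = 0.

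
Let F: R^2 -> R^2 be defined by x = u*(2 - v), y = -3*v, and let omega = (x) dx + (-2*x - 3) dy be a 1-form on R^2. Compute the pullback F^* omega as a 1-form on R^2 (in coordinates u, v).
F^* omega = (u*(v^2 - 4*v + 4)) du + (u^2*v - 2*u^2 - 6*u*v + 12*u + 9) dv

Using F^*(f dg) = (f ∘ F) d(g ∘ F), substitute each coordinate x_i by F_i(u, v) in f_i, and replace dx_i by d F_i = (∂F_i/∂u) du + (∂F_i/∂v) dv.
  For the x component: f_1(F) = u*(2 - v); d F_1 = (2 - v) du + (-u) dv
  For the y component: f_2(F) = 2*u*v - 4*u - 3; d F_2 = (0) du + (-3) dv
Combining and collecting du, dv coefficients:
  coeff of du: u*(v^2 - 4*v + 4)
  coeff of dv: u^2*v - 2*u^2 - 6*u*v + 12*u + 9
F^* omega = (u*(v^2 - 4*v + 4)) du + (u^2*v - 2*u^2 - 6*u*v + 12*u + 9) dv.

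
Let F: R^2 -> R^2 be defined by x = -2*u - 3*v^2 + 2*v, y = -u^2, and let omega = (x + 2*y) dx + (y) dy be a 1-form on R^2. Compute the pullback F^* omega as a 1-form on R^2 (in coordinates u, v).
F^* omega = (2*u^3 + 4*u^2 + 4*u + 6*v^2 - 4*v) du + (12*u^2*v - 4*u^2 + 12*u*v - 4*u + 18*v^3 - 18*v^2 + 4*v) dv

Using F^*(f dg) = (f ∘ F) d(g ∘ F), substitute each coordinate x_i by F_i(u, v) in f_i, and replace dx_i by d F_i = (∂F_i/∂u) du + (∂F_i/∂v) dv.
  For the x component: f_1(F) = -2*u^2 - 2*u - 3*v^2 + 2*v; d F_1 = (-2) du + (2 - 6*v) dv
  For the y component: f_2(F) = -u^2; d F_2 = (-2*u) du + (0) dv
Combining and collecting du, dv coefficients:
  coeff of du: 2*u^3 + 4*u^2 + 4*u + 6*v^2 - 4*v
  coeff of dv: 12*u^2*v - 4*u^2 + 12*u*v - 4*u + 18*v^3 - 18*v^2 + 4*v
F^* omega = (2*u^3 + 4*u^2 + 4*u + 6*v^2 - 4*v) du + (12*u^2*v - 4*u^2 + 12*u*v - 4*u + 18*v^3 - 18*v^2 + 4*v) dv.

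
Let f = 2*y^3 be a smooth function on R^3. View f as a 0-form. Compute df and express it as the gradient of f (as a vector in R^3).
df = (0) dx + (6*y^2) dy + (0) dz; grad f = (0, 6*y^2, 0)

For a 0-form f, d f = (∂f/∂x) dx + (∂f/∂y) dy + (∂f/∂z) dz. The components of the vector representation are exactly the entries of grad f in Cartesian coordinates:
  ∂f/∂x = 0
  ∂f/∂y = 6*y^2
  ∂f/∂z = 0.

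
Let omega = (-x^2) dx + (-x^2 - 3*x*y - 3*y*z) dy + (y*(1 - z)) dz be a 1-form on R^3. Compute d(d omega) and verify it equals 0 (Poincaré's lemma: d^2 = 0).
d(d omega) = 0

Step 1: d omega = sum_{i<j} (∂f_j/∂x_i - ∂f_i/∂x_j) dx_i ∧ dx_j:
  coeff of dx ∧ dy: -2*x - 3*y
  coeff of dx ∧ dz: 0
  coeff of dy ∧ dz: 3*y - z + 1
Step 2: Apply d again to each 2-form coefficient. The only possible 3-form in R^3 is dx ∧ dy ∧ dz, with coefficient
  ∂(coeff of dy∧dz)/∂x - ∂(coeff of dx∧dz)/∂y + ∂(coeff of dx∧dy)/∂z
  = ∂/∂x (3*y - z + 1) - ∂/∂y (0) + ∂/∂z (-2*x - 3*y).
Each of these terms simplifies to sums of mixed partials that cancel in pairs. The result is 0 (by equality of mixed partials for smooth functions — Schwarz / Clairaut).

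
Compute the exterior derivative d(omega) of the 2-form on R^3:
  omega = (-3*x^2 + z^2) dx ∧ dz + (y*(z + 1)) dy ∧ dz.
d(omega) = 0

For a 2-form omega = sum_{i<j} g_{ij} dx_i ∧ dx_j, the exterior derivative is
  d(omega) = sum_{i<j} d(g_{ij}) ∧ dx_i ∧ dx_j = sum_{i<j, k} (∂g_{ij}/∂x_k) dx_k ∧ dx_i ∧ dx_j.
Expand each term, using dx_k ∧ dx_i ∧ dx_j = sgn(permutation) dx_{(a)} ∧ dx_{(b)} ∧ dx_{(c)} with (a < b < c) sorted:

Collecting like 3-forms: d(omega) = 0.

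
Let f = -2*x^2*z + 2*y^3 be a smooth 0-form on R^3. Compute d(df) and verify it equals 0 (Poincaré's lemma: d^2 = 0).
d(df) = 0

Step 1: df = sum_i (∂f/∂x_i) dx_i = (-4*x*z) dx + (6*y^2) dy + (-2*x^2) dz.
Step 2: Apply d again. Using the 1-form formula, the coefficient of dx ∧ dy in d(df) is ∂^2 f/∂x ∂y - ∂^2 f/∂y ∂x = (0) - (0) = 0 (equality of mixed partials for smooth f).
Similarly for dx ∧ dz and dy ∧ dz — all coefficients vanish. So d(df) = 0.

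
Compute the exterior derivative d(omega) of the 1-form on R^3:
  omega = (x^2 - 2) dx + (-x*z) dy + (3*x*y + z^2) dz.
d(omega) = (-z) dx ∧ dy + (3*y) dx ∧ dz + (4*x) dy ∧ dz

For a 1-form omega = sum_i f_i dx_i, the exterior derivative is
  d(omega) = sum_{i < j} (∂f_j/∂x_i - ∂f_i/∂x_j) dx_i ∧ dx_j.
  coefficient of dx ∧ dy: ∂f_2/∂x - ∂f_1/∂y = ∂(-x*z)/∂x - ∂(x^2 - 2)/∂y = -z
  coefficient of dx ∧ dz: ∂f_3/∂x - ∂f_1/∂z = ∂(3*x*y + z^2)/∂x - ∂(x^2 - 2)/∂z = 3*y
  coefficient of dy ∧ dz: ∂f_3/∂y - ∂f_2/∂z = ∂(3*x*y + z^2)/∂y - ∂(-x*z)/∂z = 4*x
Assembling: d(omega) = (-z) dx ∧ dy + (3*y) dx ∧ dz + (4*x) dy ∧ dz.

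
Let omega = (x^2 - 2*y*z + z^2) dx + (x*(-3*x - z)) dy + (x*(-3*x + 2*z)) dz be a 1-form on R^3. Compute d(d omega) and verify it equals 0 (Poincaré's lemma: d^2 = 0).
d(d omega) = 0

Step 1: d omega = sum_{i<j} (∂f_j/∂x_i - ∂f_i/∂x_j) dx_i ∧ dx_j:
  coeff of dx ∧ dy: -6*x + z
  coeff of dx ∧ dz: -6*x + 2*y
  coeff of dy ∧ dz: x
Step 2: Apply d again to each 2-form coefficient. The only possible 3-form in R^3 is dx ∧ dy ∧ dz, with coefficient
  ∂(coeff of dy∧dz)/∂x - ∂(coeff of dx∧dz)/∂y + ∂(coeff of dx∧dy)/∂z
  = ∂/∂x (x) - ∂/∂y (-6*x + 2*y) + ∂/∂z (-6*x + z).
Each of these terms simplifies to sums of mixed partials that cancel in pairs. The result is 0 (by equality of mixed partials for smooth functions — Schwarz / Clairaut).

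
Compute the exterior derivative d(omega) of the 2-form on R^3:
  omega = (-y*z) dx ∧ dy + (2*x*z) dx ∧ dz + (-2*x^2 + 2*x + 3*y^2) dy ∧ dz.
d(omega) = (-4*x - y + 2) dx ∧ dy ∧ dz

For a 2-form omega = sum_{i<j} g_{ij} dx_i ∧ dx_j, the exterior derivative is
  d(omega) = sum_{i<j} d(g_{ij}) ∧ dx_i ∧ dx_j = sum_{i<j, k} (∂g_{ij}/∂x_k) dx_k ∧ dx_i ∧ dx_j.
Expand each term, using dx_k ∧ dx_i ∧ dx_j = sgn(permutation) dx_{(a)} ∧ dx_{(b)} ∧ dx_{(c)} with (a < b < c) sorted:
  d(-y*z) includes (∂/∂z)(-y*z) dz = (-y) dz, which multiplied by dx ∧ dy gives (-y) dx ∧ dy ∧ dz
  d(-2*x^2 + 2*x + 3*y^2) includes (∂/∂x)(-2*x^2 + 2*x + 3*y^2) dx = (2 - 4*x) dx, which multiplied by dy ∧ dz gives (2 - 4*x) dx ∧ dy ∧ dz
Collecting like 3-forms: d(omega) = (-4*x - y + 2) dx ∧ dy ∧ dz.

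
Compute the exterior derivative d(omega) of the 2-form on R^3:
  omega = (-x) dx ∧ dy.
d(omega) = 0

For a 2-form omega = sum_{i<j} g_{ij} dx_i ∧ dx_j, the exterior derivative is
  d(omega) = sum_{i<j} d(g_{ij}) ∧ dx_i ∧ dx_j = sum_{i<j, k} (∂g_{ij}/∂x_k) dx_k ∧ dx_i ∧ dx_j.
Expand each term, using dx_k ∧ dx_i ∧ dx_j = sgn(permutation) dx_{(a)} ∧ dx_{(b)} ∧ dx_{(c)} with (a < b < c) sorted:

Collecting like 3-forms: d(omega) = 0.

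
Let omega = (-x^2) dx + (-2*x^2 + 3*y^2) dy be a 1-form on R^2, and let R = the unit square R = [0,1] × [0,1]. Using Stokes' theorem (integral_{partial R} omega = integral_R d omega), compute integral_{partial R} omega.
integral_(partial R) omega = -2

Stokes: integral_partial_R omega = integral_R d omega with d omega = (∂Q/∂x - ∂P/∂y) dx ∧ dy.
  ∂Q/∂x = -4*x
  ∂P/∂y = 0
  integrand = ∂Q/∂x - ∂P/∂y = -4*x.
Integrating over R: integral_0^1 integral_0^1 (-4*x) dx dy = -2.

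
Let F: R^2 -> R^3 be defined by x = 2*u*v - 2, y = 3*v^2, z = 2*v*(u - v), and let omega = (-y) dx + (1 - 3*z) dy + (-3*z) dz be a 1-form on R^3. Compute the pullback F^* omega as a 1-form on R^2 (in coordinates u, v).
F^* omega = (6*v^2*(-2*u + v)) du + (6*v*(-2*u^2 - u*v + 2*v^2 + 1)) dv

Using F^*(f dg) = (f ∘ F) d(g ∘ F), substitute each coordinate x_i by F_i(u, v) in f_i, and replace dx_i by d F_i = (∂F_i/∂u) du + (∂F_i/∂v) dv.
  For the x component: f_1(F) = -3*v^2; d F_1 = (2*v) du + (2*u) dv
  For the y component: f_2(F) = -6*u*v + 6*v^2 + 1; d F_2 = (0) du + (6*v) dv
  For the z component: f_3(F) = 6*v*(-u + v); d F_3 = (2*v) du + (2*u - 4*v) dv
Combining and collecting du, dv coefficients:
  coeff of du: 6*v^2*(-2*u + v)
  coeff of dv: 6*v*(-2*u^2 - u*v + 2*v^2 + 1)
F^* omega = (6*v^2*(-2*u + v)) du + (6*v*(-2*u^2 - u*v + 2*v^2 + 1)) dv.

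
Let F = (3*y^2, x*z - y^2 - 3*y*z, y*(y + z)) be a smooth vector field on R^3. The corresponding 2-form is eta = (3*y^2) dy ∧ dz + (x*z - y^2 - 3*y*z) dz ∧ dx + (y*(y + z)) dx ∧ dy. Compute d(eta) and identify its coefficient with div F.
d(eta) = (-y - 3*z) dx ∧ dy ∧ dz; div F = -y - 3*z

For a 2-form in R^3 of the form above, applying d gives a 3-form with coefficient ∂P/∂x + ∂Q/∂y + ∂R/∂z:
  ∂P/∂x = 0
  ∂Q/∂y = -2*y - 3*z
  ∂R/∂z = y
Sum = -y - 3*z, which is exactly div F.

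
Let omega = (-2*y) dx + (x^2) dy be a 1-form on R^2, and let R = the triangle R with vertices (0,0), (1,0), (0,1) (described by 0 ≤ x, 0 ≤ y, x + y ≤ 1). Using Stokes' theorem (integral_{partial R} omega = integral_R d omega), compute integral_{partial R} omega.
integral_(partial R) omega = 4/3

Stokes: integral_partial_R omega = integral_R d omega with d omega = (∂Q/∂x - ∂P/∂y) dx ∧ dy.
  ∂Q/∂x = 2*x
  ∂P/∂y = -2
  integrand = ∂Q/∂x - ∂P/∂y = 2*x + 2.
Integrating over R: integral_0^1 integral_0^{1-x} (2*x + 2) dy dx = 4/3.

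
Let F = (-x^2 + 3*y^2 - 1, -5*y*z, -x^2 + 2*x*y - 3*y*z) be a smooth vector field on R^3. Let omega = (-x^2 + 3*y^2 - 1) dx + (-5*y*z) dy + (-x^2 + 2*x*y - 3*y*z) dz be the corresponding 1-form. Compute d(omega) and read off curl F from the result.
d(omega) = (2*x + 5*y - 3*z) dy ∧ dz + (2*x - 2*y) dz ∧ dx + (-6*y) dx ∧ dy; curl F = (2*x + 5*y - 3*z, 2*x - 2*y, -6*y)

d omega = sum_{i<j} (∂f_j/∂x_i - ∂f_i/∂x_j) dx_i ∧ dx_j. Under the identification (dy ∧ dz, dz ∧ dx, dx ∧ dy) ↔ (e_x, e_y, e_z), the coefficients are exactly the components of curl F. Compute:
  ∂R/∂y - ∂Q/∂z = (2*x - 3*z) - (-5*y) = 2*x + 5*y - 3*z
  ∂P/∂z - ∂R/∂x = (0) - (-2*x + 2*y) = 2*x - 2*y
  ∂Q/∂x - ∂P/∂y = (0) - (6*y) = -6*y.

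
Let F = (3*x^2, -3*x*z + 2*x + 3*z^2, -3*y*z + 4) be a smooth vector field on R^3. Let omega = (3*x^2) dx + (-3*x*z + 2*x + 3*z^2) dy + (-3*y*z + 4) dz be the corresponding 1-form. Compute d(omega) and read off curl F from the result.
d(omega) = (3*x - 9*z) dy ∧ dz + (0) dz ∧ dx + (2 - 3*z) dx ∧ dy; curl F = (3*x - 9*z, 0, 2 - 3*z)

d omega = sum_{i<j} (∂f_j/∂x_i - ∂f_i/∂x_j) dx_i ∧ dx_j. Under the identification (dy ∧ dz, dz ∧ dx, dx ∧ dy) ↔ (e_x, e_y, e_z), the coefficients are exactly the components of curl F. Compute:
  ∂R/∂y - ∂Q/∂z = (-3*z) - (-3*x + 6*z) = 3*x - 9*z
  ∂P/∂z - ∂R/∂x = (0) - (0) = 0
  ∂Q/∂x - ∂P/∂y = (2 - 3*z) - (0) = 2 - 3*z.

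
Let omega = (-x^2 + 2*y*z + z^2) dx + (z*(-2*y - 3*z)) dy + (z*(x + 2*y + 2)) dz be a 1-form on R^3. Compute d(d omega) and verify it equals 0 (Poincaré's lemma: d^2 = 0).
d(d omega) = 0

Step 1: d omega = sum_{i<j} (∂f_j/∂x_i - ∂f_i/∂x_j) dx_i ∧ dx_j:
  coeff of dx ∧ dy: -2*z
  coeff of dx ∧ dz: -2*y - z
  coeff of dy ∧ dz: 2*y + 8*z
Step 2: Apply d again to each 2-form coefficient. The only possible 3-form in R^3 is dx ∧ dy ∧ dz, with coefficient
  ∂(coeff of dy∧dz)/∂x - ∂(coeff of dx∧dz)/∂y + ∂(coeff of dx∧dy)/∂z
  = ∂/∂x (2*y + 8*z) - ∂/∂y (-2*y - z) + ∂/∂z (-2*z).
Each of these terms simplifies to sums of mixed partials that cancel in pairs. The result is 0 (by equality of mixed partials for smooth functions — Schwarz / Clairaut).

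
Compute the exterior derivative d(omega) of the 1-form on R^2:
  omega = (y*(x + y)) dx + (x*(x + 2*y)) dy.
d(omega) = (x) dx ∧ dy

For a 1-form omega = sum_i f_i dx_i, the exterior derivative is
  d(omega) = sum_{i < j} (∂f_j/∂x_i - ∂f_i/∂x_j) dx_i ∧ dx_j.
  coefficient of dx ∧ dy: ∂f_2/∂x - ∂f_1/∂y = ∂(x*(x + 2*y))/∂x - ∂(y*(x + y))/∂y = x
Assembling: d(omega) = (x) dx ∧ dy.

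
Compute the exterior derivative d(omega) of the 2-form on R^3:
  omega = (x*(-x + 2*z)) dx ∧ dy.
d(omega) = (2*x) dx ∧ dy ∧ dz

For a 2-form omega = sum_{i<j} g_{ij} dx_i ∧ dx_j, the exterior derivative is
  d(omega) = sum_{i<j} d(g_{ij}) ∧ dx_i ∧ dx_j = sum_{i<j, k} (∂g_{ij}/∂x_k) dx_k ∧ dx_i ∧ dx_j.
Expand each term, using dx_k ∧ dx_i ∧ dx_j = sgn(permutation) dx_{(a)} ∧ dx_{(b)} ∧ dx_{(c)} with (a < b < c) sorted:
  d(x*(-x + 2*z)) includes (∂/∂z)(x*(-x + 2*z)) dz = (2*x) dz, which multiplied by dx ∧ dy gives (2*x) dx ∧ dy ∧ dz
Collecting like 3-forms: d(omega) = (2*x) dx ∧ dy ∧ dz.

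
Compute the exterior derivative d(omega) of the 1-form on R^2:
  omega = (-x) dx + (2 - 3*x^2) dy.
d(omega) = (-6*x) dx ∧ dy

For a 1-form omega = sum_i f_i dx_i, the exterior derivative is
  d(omega) = sum_{i < j} (∂f_j/∂x_i - ∂f_i/∂x_j) dx_i ∧ dx_j.
  coefficient of dx ∧ dy: ∂f_2/∂x - ∂f_1/∂y = ∂(2 - 3*x^2)/∂x - ∂(-x)/∂y = -6*x
Assembling: d(omega) = (-6*x) dx ∧ dy.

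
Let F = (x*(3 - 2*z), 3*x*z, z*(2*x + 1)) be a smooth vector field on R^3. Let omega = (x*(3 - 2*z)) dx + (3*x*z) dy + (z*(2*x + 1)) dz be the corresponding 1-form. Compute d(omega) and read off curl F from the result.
d(omega) = (-3*x) dy ∧ dz + (-2*x - 2*z) dz ∧ dx + (3*z) dx ∧ dy; curl F = (-3*x, -2*x - 2*z, 3*z)

d omega = sum_{i<j} (∂f_j/∂x_i - ∂f_i/∂x_j) dx_i ∧ dx_j. Under the identification (dy ∧ dz, dz ∧ dx, dx ∧ dy) ↔ (e_x, e_y, e_z), the coefficients are exactly the components of curl F. Compute:
  ∂R/∂y - ∂Q/∂z = (0) - (3*x) = -3*x
  ∂P/∂z - ∂R/∂x = (-2*x) - (2*z) = -2*x - 2*z
  ∂Q/∂x - ∂P/∂y = (3*z) - (0) = 3*z.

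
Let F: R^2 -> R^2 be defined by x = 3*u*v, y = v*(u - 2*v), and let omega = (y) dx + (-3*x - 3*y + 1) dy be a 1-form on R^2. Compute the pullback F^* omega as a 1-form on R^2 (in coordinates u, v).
F^* omega = (v*(-9*u*v + 1)) du + (-9*u^2*v + 48*u*v^2 + u - 24*v^3 - 4*v) dv

Using F^*(f dg) = (f ∘ F) d(g ∘ F), substitute each coordinate x_i by F_i(u, v) in f_i, and replace dx_i by d F_i = (∂F_i/∂u) du + (∂F_i/∂v) dv.
  For the x component: f_1(F) = v*(u - 2*v); d F_1 = (3*v) du + (3*u) dv
  For the y component: f_2(F) = -12*u*v + 6*v^2 + 1; d F_2 = (v) du + (u - 4*v) dv
Combining and collecting du, dv coefficients:
  coeff of du: v*(-9*u*v + 1)
  coeff of dv: -9*u^2*v + 48*u*v^2 + u - 24*v^3 - 4*v
F^* omega = (v*(-9*u*v + 1)) du + (-9*u^2*v + 48*u*v^2 + u - 24*v^3 - 4*v) dv.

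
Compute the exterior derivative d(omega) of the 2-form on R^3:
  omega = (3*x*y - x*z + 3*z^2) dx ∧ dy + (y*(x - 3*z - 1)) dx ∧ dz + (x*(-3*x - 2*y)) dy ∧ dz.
d(omega) = (-8*x - 2*y + 9*z + 1) dx ∧ dy ∧ dz

For a 2-form omega = sum_{i<j} g_{ij} dx_i ∧ dx_j, the exterior derivative is
  d(omega) = sum_{i<j} d(g_{ij}) ∧ dx_i ∧ dx_j = sum_{i<j, k} (∂g_{ij}/∂x_k) dx_k ∧ dx_i ∧ dx_j.
Expand each term, using dx_k ∧ dx_i ∧ dx_j = sgn(permutation) dx_{(a)} ∧ dx_{(b)} ∧ dx_{(c)} with (a < b < c) sorted:
  d(3*x*y - x*z + 3*z^2) includes (∂/∂z)(3*x*y - x*z + 3*z^2) dz = (-x + 6*z) dz, which multiplied by dx ∧ dy gives (-x + 6*z) dx ∧ dy ∧ dz
  d(y*(x - 3*z - 1)) includes (∂/∂y)(y*(x - 3*z - 1)) dy = (x - 3*z - 1) dy, which multiplied by dx ∧ dz gives (-x + 3*z + 1) dx ∧ dy ∧ dz
  d(x*(-3*x - 2*y)) includes (∂/∂x)(x*(-3*x - 2*y)) dx = (-6*x - 2*y) dx, which multiplied by dy ∧ dz gives (-6*x - 2*y) dx ∧ dy ∧ dz
Collecting like 3-forms: d(omega) = (-8*x - 2*y + 9*z + 1) dx ∧ dy ∧ dz.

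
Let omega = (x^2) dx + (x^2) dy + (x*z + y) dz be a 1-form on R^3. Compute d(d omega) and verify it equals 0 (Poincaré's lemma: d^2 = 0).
d(d omega) = 0

Step 1: d omega = sum_{i<j} (∂f_j/∂x_i - ∂f_i/∂x_j) dx_i ∧ dx_j:
  coeff of dx ∧ dy: 2*x
  coeff of dx ∧ dz: z
  coeff of dy ∧ dz: 1
Step 2: Apply d again to each 2-form coefficient. The only possible 3-form in R^3 is dx ∧ dy ∧ dz, with coefficient
  ∂(coeff of dy∧dz)/∂x - ∂(coeff of dx∧dz)/∂y + ∂(coeff of dx∧dy)/∂z
  = ∂/∂x (1) - ∂/∂y (z) + ∂/∂z (2*x).
Each of these terms simplifies to sums of mixed partials that cancel in pairs. The result is 0 (by equality of mixed partials for smooth functions — Schwarz / Clairaut).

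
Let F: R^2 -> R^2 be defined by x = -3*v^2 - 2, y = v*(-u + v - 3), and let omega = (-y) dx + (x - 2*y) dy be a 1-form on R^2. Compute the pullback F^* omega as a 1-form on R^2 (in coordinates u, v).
F^* omega = (v*(-2*u*v + 5*v^2 - 6*v + 2)) du + (-2*u^2*v + 3*u*v^2 - 12*u*v + 2*u - 4*v^3 + 9*v^2 - 22*v + 6) dv

Using F^*(f dg) = (f ∘ F) d(g ∘ F), substitute each coordinate x_i by F_i(u, v) in f_i, and replace dx_i by d F_i = (∂F_i/∂u) du + (∂F_i/∂v) dv.
  For the x component: f_1(F) = v*(u - v + 3); d F_1 = (0) du + (-6*v) dv
  For the y component: f_2(F) = 2*u*v - 5*v^2 + 6*v - 2; d F_2 = (-v) du + (-u + 2*v - 3) dv
Combining and collecting du, dv coefficients:
  coeff of du: v*(-2*u*v + 5*v^2 - 6*v + 2)
  coeff of dv: -2*u^2*v + 3*u*v^2 - 12*u*v + 2*u - 4*v^3 + 9*v^2 - 22*v + 6
F^* omega = (v*(-2*u*v + 5*v^2 - 6*v + 2)) du + (-2*u^2*v + 3*u*v^2 - 12*u*v + 2*u - 4*v^3 + 9*v^2 - 22*v + 6) dv.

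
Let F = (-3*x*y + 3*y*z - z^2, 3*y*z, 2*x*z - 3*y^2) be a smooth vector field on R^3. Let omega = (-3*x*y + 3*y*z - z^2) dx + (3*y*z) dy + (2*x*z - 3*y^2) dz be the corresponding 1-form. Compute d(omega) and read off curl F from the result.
d(omega) = (-9*y) dy ∧ dz + (3*y - 4*z) dz ∧ dx + (3*x - 3*z) dx ∧ dy; curl F = (-9*y, 3*y - 4*z, 3*x - 3*z)

d omega = sum_{i<j} (∂f_j/∂x_i - ∂f_i/∂x_j) dx_i ∧ dx_j. Under the identification (dy ∧ dz, dz ∧ dx, dx ∧ dy) ↔ (e_x, e_y, e_z), the coefficients are exactly the components of curl F. Compute:
  ∂R/∂y - ∂Q/∂z = (-6*y) - (3*y) = -9*y
  ∂P/∂z - ∂R/∂x = (3*y - 2*z) - (2*z) = 3*y - 4*z
  ∂Q/∂x - ∂P/∂y = (0) - (-3*x + 3*z) = 3*x - 3*z.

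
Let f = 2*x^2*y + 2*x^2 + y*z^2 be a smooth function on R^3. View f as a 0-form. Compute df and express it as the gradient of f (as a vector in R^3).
df = (4*x*(y + 1)) dx + (2*x^2 + z^2) dy + (2*y*z) dz; grad f = (4*x*(y + 1), 2*x^2 + z^2, 2*y*z)

For a 0-form f, d f = (∂f/∂x) dx + (∂f/∂y) dy + (∂f/∂z) dz. The components of the vector representation are exactly the entries of grad f in Cartesian coordinates:
  ∂f/∂x = 4*x*(y + 1)
  ∂f/∂y = 2*x^2 + z^2
  ∂f/∂z = 2*y*z.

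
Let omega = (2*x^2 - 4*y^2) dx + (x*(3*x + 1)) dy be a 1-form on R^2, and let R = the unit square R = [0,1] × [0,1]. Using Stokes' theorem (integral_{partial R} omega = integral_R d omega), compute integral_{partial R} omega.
integral_(partial R) omega = 8

Stokes: integral_partial_R omega = integral_R d omega with d omega = (∂Q/∂x - ∂P/∂y) dx ∧ dy.
  ∂Q/∂x = 6*x + 1
  ∂P/∂y = -8*y
  integrand = ∂Q/∂x - ∂P/∂y = 6*x + 8*y + 1.
Integrating over R: integral_0^1 integral_0^1 (6*x + 8*y + 1) dx dy = 8.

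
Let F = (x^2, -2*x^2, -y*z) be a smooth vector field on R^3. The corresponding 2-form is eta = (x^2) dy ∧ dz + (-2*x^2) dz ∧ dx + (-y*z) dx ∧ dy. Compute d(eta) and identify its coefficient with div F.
d(eta) = (2*x - y) dx ∧ dy ∧ dz; div F = 2*x - y

For a 2-form in R^3 of the form above, applying d gives a 3-form with coefficient ∂P/∂x + ∂Q/∂y + ∂R/∂z:
  ∂P/∂x = 2*x
  ∂Q/∂y = 0
  ∂R/∂z = -y
Sum = 2*x - y, which is exactly div F.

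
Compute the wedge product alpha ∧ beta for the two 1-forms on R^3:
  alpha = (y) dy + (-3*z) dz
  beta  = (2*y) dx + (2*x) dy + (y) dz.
alpha ∧ beta = (-2*y^2) dx ∧ dy + (6*x*z + y^2) dy ∧ dz + (6*y*z) dx ∧ dz

Distribute the wedge, using dx_i ∧ dx_j = -dx_j ∧ dx_i and dx_i ∧ dx_i = 0. For each pair (i, j) with i < j, the coefficient of dx_i ∧ dx_j in alpha ∧ beta is (alpha_i * beta_j - alpha_j * beta_i). Collecting: alpha ∧ beta = (-2*y^2) dx ∧ dy + (6*x*z + y^2) dy ∧ dz + (6*y*z) dx ∧ dz.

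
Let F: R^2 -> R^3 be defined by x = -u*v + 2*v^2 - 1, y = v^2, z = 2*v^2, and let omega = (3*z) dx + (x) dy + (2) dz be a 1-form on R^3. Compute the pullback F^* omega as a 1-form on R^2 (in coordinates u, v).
F^* omega = (-6*v^3) du + (2*v*(-4*u*v + 14*v^2 + 3)) dv

Using F^*(f dg) = (f ∘ F) d(g ∘ F), substitute each coordinate x_i by F_i(u, v) in f_i, and replace dx_i by d F_i = (∂F_i/∂u) du + (∂F_i/∂v) dv.
  For the x component: f_1(F) = 6*v^2; d F_1 = (-v) du + (-u + 4*v) dv
  For the y component: f_2(F) = -u*v + 2*v^2 - 1; d F_2 = (0) du + (2*v) dv
  For the z component: f_3(F) = 2; d F_3 = (0) du + (4*v) dv
Combining and collecting du, dv coefficients:
  coeff of du: -6*v^3
  coeff of dv: 2*v*(-4*u*v + 14*v^2 + 3)
F^* omega = (-6*v^3) du + (2*v*(-4*u*v + 14*v^2 + 3)) dv.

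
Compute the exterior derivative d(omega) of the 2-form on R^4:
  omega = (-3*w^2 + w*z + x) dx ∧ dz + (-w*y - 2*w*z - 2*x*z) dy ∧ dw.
d(omega) = (-6*w + z) dx ∧ dz ∧ dw + (-2*z) dx ∧ dy ∧ dw + (2*w + 2*x) dy ∧ dz ∧ dw

For a 2-form omega = sum_{i<j} g_{ij} dx_i ∧ dx_j, the exterior derivative is
  d(omega) = sum_{i<j} d(g_{ij}) ∧ dx_i ∧ dx_j = sum_{i<j, k} (∂g_{ij}/∂x_k) dx_k ∧ dx_i ∧ dx_j.
Expand each term, using dx_k ∧ dx_i ∧ dx_j = sgn(permutation) dx_{(a)} ∧ dx_{(b)} ∧ dx_{(c)} with (a < b < c) sorted:
  d(-3*w^2 + w*z + x) includes (∂/∂w)(-3*w^2 + w*z + x) dw = (-6*w + z) dw, which multiplied by dx ∧ dz gives (-6*w + z) dx ∧ dz ∧ dw
  d(-w*y - 2*w*z - 2*x*z) includes (∂/∂x)(-w*y - 2*w*z - 2*x*z) dx = (-2*z) dx, which multiplied by dy ∧ dw gives (-2*z) dx ∧ dy ∧ dw
  d(-w*y - 2*w*z - 2*x*z) includes (∂/∂z)(-w*y - 2*w*z - 2*x*z) dz = (-2*w - 2*x) dz, which multiplied by dy ∧ dw gives (2*w + 2*x) dy ∧ dz ∧ dw
Collecting like 3-forms: d(omega) = (-6*w + z) dx ∧ dz ∧ dw + (-2*z) dx ∧ dy ∧ dw + (2*w + 2*x) dy ∧ dz ∧ dw.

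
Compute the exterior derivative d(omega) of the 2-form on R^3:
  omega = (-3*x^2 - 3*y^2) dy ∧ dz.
d(omega) = (-6*x) dx ∧ dy ∧ dz

For a 2-form omega = sum_{i<j} g_{ij} dx_i ∧ dx_j, the exterior derivative is
  d(omega) = sum_{i<j} d(g_{ij}) ∧ dx_i ∧ dx_j = sum_{i<j, k} (∂g_{ij}/∂x_k) dx_k ∧ dx_i ∧ dx_j.
Expand each term, using dx_k ∧ dx_i ∧ dx_j = sgn(permutation) dx_{(a)} ∧ dx_{(b)} ∧ dx_{(c)} with (a < b < c) sorted:
  d(-3*x^2 - 3*y^2) includes (∂/∂x)(-3*x^2 - 3*y^2) dx = (-6*x) dx, which multiplied by dy ∧ dz gives (-6*x) dx ∧ dy ∧ dz
Collecting like 3-forms: d(omega) = (-6*x) dx ∧ dy ∧ dz.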